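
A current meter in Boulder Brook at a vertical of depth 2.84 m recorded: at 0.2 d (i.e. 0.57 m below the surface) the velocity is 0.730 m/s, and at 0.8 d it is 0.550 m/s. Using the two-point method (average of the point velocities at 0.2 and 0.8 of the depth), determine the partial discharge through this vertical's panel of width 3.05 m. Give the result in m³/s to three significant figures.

5.54 m³/s

v̄ = (0.730 + 0.550) / 2 = 0.6400 m/s
q = v̄ × d × w = 0.6400 × 2.84 × 3.05 = 5.544 m³/s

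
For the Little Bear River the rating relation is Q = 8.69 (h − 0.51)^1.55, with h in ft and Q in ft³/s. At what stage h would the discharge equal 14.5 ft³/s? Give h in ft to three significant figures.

h − h₀ = (Q/C)^(1/b) = (14.5/8.69)^(1/1.55) = 1.391 ft
h = 0.51 + 1.391 = 1.901 ft

1.90 ft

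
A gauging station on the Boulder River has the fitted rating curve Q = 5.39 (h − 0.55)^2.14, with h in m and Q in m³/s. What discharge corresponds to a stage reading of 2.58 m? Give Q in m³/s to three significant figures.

Q = 5.39 × (2.58 − 0.55)^2.14 = 5.39 × 2.03^2.14 = 24.53 m³/s

24.5 m³/s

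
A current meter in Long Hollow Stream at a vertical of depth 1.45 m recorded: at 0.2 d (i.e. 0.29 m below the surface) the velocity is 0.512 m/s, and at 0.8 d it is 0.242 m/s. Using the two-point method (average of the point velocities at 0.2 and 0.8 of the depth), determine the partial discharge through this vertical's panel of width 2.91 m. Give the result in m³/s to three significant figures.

1.59 m³/s

v̄ = (0.512 + 0.242) / 2 = 0.3770 m/s
q = v̄ × d × w = 0.3770 × 1.45 × 2.91 = 1.591 m³/s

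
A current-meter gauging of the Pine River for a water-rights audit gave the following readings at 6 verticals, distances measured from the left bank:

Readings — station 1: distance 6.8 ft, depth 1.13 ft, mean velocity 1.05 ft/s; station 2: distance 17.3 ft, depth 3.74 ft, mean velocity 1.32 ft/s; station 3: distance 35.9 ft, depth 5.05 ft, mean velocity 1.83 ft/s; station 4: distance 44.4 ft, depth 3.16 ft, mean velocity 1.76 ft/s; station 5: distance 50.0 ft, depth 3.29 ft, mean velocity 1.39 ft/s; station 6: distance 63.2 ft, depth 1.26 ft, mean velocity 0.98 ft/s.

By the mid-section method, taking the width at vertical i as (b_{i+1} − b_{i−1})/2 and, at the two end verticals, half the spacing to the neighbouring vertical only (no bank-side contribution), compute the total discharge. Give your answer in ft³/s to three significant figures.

294 ft³/s

w_1 = (17.3 − 6.8)/2 = 5.25 ft; q_1 = 1.05 × 1.13 × 5.25 = 6.229 ft³/s
w_2 = (35.9 − 6.8)/2 = 14.55 ft; q_2 = 1.32 × 3.74 × 14.55 = 71.83 ft³/s
w_3 = (44.4 − 17.3)/2 = 13.55 ft; q_3 = 1.83 × 5.05 × 13.55 = 125.2 ft³/s
w_4 = (50.0 − 35.9)/2 = 7.05 ft; q_4 = 1.76 × 3.16 × 7.05 = 39.21 ft³/s
w_5 = (63.2 − 44.4)/2 = 9.4 ft; q_5 = 1.39 × 3.29 × 9.4 = 42.99 ft³/s
w_6 = (63.2 − 50.0)/2 = 6.6 ft; q_6 = 0.98 × 1.26 × 6.6 = 8.150 ft³/s
Q = Σ qᵢ = 293.6 ft³/s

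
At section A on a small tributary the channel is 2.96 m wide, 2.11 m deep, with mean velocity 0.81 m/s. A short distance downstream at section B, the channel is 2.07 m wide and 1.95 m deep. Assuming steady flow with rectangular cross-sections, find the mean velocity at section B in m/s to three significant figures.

Q = A₁V₁ = (2.96×2.11) × 0.81 = 5.059 m³/s
A₂ = 2.07 × 1.95 = 4.037 m²
V₂ = Q/A₂ = 5.059/4.037 = 1.253 m/s

1.25 m/s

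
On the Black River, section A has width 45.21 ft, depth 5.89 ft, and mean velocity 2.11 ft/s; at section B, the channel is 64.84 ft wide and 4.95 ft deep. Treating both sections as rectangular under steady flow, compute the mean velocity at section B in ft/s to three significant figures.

Q = A₁V₁ = (45.21×5.89) × 2.11 = 561.9 ft³/s
A₂ = 64.84 × 4.95 = 321.0 ft²
V₂ = Q/A₂ = 561.9/321.0 = 1.751 ft/s

1.75 ft/s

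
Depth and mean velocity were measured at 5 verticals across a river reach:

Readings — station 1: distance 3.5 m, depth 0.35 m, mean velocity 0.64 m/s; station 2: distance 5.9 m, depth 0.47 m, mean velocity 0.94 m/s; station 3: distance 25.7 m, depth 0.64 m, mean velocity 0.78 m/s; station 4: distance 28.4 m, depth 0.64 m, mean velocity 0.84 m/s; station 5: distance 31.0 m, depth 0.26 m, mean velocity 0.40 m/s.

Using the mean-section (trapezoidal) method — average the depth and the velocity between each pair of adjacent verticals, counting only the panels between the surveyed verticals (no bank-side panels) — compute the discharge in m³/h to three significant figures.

Panel 1-2: Δb = 2.4 m, d̄ = (0.35+0.47)/2 = 0.41, v̄ = (0.64+0.94)/2 = 0.79 → q = 2.4×0.41×0.79 = 0.7774 m³/s
Panel 2-3: Δb = 19.8 m, d̄ = (0.47+0.64)/2 = 0.555, v̄ = (0.94+0.78)/2 = 0.86 → q = 19.8×0.555×0.86 = 9.451 m³/s
Panel 3-4: Δb = 2.7 m, d̄ = (0.64+0.64)/2 = 0.64, v̄ = (0.78+0.84)/2 = 0.81 → q = 2.7×0.64×0.81 = 1.400 m³/s
Panel 4-5: Δb = 2.6 m, d̄ = (0.64+0.26)/2 = 0.45, v̄ = (0.84+0.40)/2 = 0.62 → q = 2.6×0.45×0.62 = 0.7254 m³/s
Q = Σ q = 12.35 m³/s
= 12.35 × 3600 = 44470 m³/h

44500 m³/h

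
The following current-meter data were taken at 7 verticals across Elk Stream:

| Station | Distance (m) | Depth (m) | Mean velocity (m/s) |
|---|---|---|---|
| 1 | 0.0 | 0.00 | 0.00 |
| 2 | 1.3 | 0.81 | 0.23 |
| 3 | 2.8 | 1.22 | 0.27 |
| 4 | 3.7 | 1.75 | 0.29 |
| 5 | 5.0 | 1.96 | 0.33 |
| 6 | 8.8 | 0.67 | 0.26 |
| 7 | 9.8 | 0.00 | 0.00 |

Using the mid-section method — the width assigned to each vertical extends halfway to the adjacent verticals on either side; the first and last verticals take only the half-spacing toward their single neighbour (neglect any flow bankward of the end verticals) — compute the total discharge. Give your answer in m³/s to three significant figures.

3.28 m³/s

w_2 = (2.8 − 0.0)/2 = 1.4 m; q_2 = 0.23 × 0.81 × 1.4 = 0.2608 m³/s
w_3 = (3.7 − 1.3)/2 = 1.2 m; q_3 = 0.27 × 1.22 × 1.2 = 0.3953 m³/s
w_4 = (5.0 − 2.8)/2 = 1.1 m; q_4 = 0.29 × 1.75 × 1.1 = 0.5583 m³/s
w_5 = (8.8 − 3.7)/2 = 2.55 m; q_5 = 0.33 × 1.96 × 2.55 = 1.649 m³/s
w_6 = (9.8 − 5.0)/2 = 2.4 m; q_6 = 0.26 × 0.67 × 2.4 = 0.4181 m³/s
Stations 1, 7 contribute zero (depth or velocity is 0).
Q = Σ qᵢ = 3.282 m³/s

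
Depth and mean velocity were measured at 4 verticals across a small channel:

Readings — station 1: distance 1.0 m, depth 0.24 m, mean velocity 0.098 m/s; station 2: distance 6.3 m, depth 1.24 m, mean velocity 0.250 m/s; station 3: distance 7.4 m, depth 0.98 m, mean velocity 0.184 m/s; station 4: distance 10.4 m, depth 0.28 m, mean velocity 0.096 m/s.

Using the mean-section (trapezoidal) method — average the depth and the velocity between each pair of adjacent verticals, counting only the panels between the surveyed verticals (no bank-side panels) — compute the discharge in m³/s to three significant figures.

Panel 1-2: Δb = 5.3 m, d̄ = (0.24+1.24)/2 = 0.74, v̄ = (0.098+0.250)/2 = 0.174 → q = 5.3×0.74×0.174 = 0.6824 m³/s
Panel 2-3: Δb = 1.1 m, d̄ = (1.24+0.98)/2 = 1.11, v̄ = (0.250+0.184)/2 = 0.217 → q = 1.1×1.11×0.217 = 0.2650 m³/s
Panel 3-4: Δb = 3 m, d̄ = (0.98+0.28)/2 = 0.63, v̄ = (0.184+0.096)/2 = 0.14 → q = 3×0.63×0.14 = 0.2646 m³/s
Q = Σ q = 1.212 m³/s

1.21 m³/s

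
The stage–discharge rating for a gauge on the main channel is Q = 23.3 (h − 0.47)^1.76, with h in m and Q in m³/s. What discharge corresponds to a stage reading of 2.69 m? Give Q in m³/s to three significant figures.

94.8 m³/s

Q = 23.3 × (2.69 − 0.47)^1.76 = 23.3 × 2.22^1.76 = 94.83 m³/s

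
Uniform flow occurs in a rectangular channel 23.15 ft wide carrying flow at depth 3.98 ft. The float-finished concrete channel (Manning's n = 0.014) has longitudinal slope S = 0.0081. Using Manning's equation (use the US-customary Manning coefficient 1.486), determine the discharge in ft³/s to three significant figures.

A = b·y = 23.15 × 3.98 = 92.14 ft²
P = b + 2y = 23.15 + 2×3.98 = 31.11 ft
R = A/P = 92.14/31.11 = 2.962 ft
Q = (1.486/n)·A·R^(2/3)·S^(1/2) = (1.486/0.014) × 92.14 × 2.962^(2/3) × 0.0081^(1/2) = 1815 ft³/s

1820 ft³/s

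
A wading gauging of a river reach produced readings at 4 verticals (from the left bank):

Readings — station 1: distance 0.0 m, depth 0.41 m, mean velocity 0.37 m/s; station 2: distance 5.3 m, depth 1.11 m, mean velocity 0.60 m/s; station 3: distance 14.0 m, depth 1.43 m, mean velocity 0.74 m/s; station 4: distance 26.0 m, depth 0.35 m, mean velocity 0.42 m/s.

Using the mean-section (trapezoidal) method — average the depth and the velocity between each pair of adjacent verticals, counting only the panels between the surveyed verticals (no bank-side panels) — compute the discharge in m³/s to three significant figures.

15.6 m³/s

Panel 1-2: Δb = 5.3 m, d̄ = (0.41+1.11)/2 = 0.76, v̄ = (0.37+0.60)/2 = 0.485 → q = 5.3×0.76×0.485 = 1.954 m³/s
Panel 2-3: Δb = 8.7 m, d̄ = (1.11+1.43)/2 = 1.27, v̄ = (0.60+0.74)/2 = 0.67 → q = 8.7×1.27×0.67 = 7.403 m³/s
Panel 3-4: Δb = 12 m, d̄ = (1.43+0.35)/2 = 0.89, v̄ = (0.74+0.42)/2 = 0.58 → q = 12×0.89×0.58 = 6.194 m³/s
Q = Σ q = 15.55 m³/s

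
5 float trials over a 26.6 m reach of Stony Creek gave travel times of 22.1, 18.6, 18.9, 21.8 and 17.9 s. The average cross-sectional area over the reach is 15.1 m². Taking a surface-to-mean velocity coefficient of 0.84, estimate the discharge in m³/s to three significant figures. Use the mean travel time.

17.0 m³/s

t̄ = (22.1 + 18.6 + 18.9 + 21.8 + 17.9) / 5 = 19.86 s
v_surface = L / t̄ = 26.6 / 19.86 = 1.339 m/s
v_mean = 0.84 × 1.339 = 1.125 m/s
Q = A × v_mean = 15.1 × 1.125 = 16.99 m³/s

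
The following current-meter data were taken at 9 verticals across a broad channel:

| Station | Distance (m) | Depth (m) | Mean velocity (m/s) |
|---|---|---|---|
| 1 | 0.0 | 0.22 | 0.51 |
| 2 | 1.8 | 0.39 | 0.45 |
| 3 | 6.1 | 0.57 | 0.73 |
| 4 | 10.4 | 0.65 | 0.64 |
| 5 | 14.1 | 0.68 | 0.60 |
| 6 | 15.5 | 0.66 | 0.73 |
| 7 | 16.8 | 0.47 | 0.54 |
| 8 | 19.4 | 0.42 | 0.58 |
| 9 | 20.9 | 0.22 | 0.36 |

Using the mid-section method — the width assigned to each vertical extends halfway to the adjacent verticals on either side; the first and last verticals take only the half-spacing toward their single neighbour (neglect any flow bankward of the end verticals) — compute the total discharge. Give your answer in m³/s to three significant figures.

6.83 m³/s

w_1 = (1.8 − 0.0)/2 = 0.9 m; q_1 = 0.51 × 0.22 × 0.9 = 0.1010 m³/s
w_2 = (6.1 − 0.0)/2 = 3.05 m; q_2 = 0.45 × 0.39 × 3.05 = 0.5353 m³/s
w_3 = (10.4 − 1.8)/2 = 4.3 m; q_3 = 0.73 × 0.57 × 4.3 = 1.789 m³/s
w_4 = (14.1 − 6.1)/2 = 4 m; q_4 = 0.64 × 0.65 × 4 = 1.664 m³/s
w_5 = (15.5 − 10.4)/2 = 2.55 m; q_5 = 0.60 × 0.68 × 2.55 = 1.040 m³/s
w_6 = (16.8 − 14.1)/2 = 1.35 m; q_6 = 0.73 × 0.66 × 1.35 = 0.6504 m³/s
w_7 = (19.4 − 15.5)/2 = 1.95 m; q_7 = 0.54 × 0.47 × 1.95 = 0.4949 m³/s
w_8 = (20.9 − 16.8)/2 = 2.05 m; q_8 = 0.58 × 0.42 × 2.05 = 0.4994 m³/s
w_9 = (20.9 − 19.4)/2 = 0.75 m; q_9 = 0.36 × 0.22 × 0.75 = 0.05940 m³/s
Q = Σ qᵢ = 6.834 m³/s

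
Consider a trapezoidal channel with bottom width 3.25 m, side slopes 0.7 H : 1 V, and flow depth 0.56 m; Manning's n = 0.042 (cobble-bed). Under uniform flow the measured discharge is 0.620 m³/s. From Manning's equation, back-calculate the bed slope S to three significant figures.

0.000485

A = (b + z·y)·y = (3.25 + 0.7×0.56)×0.56 = 2.040 m²
P = b + 2y√(1+z²) = 3.25 + 2×0.56×√(1+0.7²) = 4.617 m
R = A/P = 2.040/4.617 = 0.4417 m
S = (Q·n / (1·A·R^(2/3)))² = (0.620×0.042 / (1×2.040×0.5800))² = 0.0004846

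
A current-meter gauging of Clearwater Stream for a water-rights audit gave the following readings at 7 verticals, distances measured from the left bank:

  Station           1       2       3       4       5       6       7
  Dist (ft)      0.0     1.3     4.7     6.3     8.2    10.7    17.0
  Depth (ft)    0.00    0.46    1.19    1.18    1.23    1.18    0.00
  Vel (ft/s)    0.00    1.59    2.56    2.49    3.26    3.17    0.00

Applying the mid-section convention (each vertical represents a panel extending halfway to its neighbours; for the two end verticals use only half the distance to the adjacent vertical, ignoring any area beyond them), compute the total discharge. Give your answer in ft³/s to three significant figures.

w_2 = (4.7 − 0.0)/2 = 2.35 ft; q_2 = 1.59 × 0.46 × 2.35 = 1.719 ft³/s
w_3 = (6.3 − 1.3)/2 = 2.5 ft; q_3 = 2.56 × 1.19 × 2.5 = 7.616 ft³/s
w_4 = (8.2 − 4.7)/2 = 1.75 ft; q_4 = 2.49 × 1.18 × 1.75 = 5.142 ft³/s
w_5 = (10.7 − 6.3)/2 = 2.2 ft; q_5 = 3.26 × 1.23 × 2.2 = 8.822 ft³/s
w_6 = (17.0 − 8.2)/2 = 4.4 ft; q_6 = 3.17 × 1.18 × 4.4 = 16.46 ft³/s
Stations 1, 7 contribute zero (depth or velocity is 0).
Q = Σ qᵢ = 39.76 ft³/s

39.8 ft³/s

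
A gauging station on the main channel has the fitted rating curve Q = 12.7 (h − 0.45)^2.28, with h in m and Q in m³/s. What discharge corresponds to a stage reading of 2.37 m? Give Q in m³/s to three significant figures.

Q = 12.7 × (2.37 − 0.45)^2.28 = 12.7 × 1.92^2.28 = 56.20 m³/s

56.2 m³/s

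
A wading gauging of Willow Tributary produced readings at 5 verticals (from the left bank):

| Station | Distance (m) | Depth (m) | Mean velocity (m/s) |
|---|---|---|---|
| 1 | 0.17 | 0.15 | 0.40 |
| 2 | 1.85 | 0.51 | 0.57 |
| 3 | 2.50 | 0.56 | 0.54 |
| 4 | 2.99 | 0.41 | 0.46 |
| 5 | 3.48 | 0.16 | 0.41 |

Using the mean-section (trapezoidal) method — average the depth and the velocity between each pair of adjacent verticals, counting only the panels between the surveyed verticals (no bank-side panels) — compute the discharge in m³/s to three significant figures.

Panel 1-2: Δb = 1.68 m, d̄ = (0.15+0.51)/2 = 0.33, v̄ = (0.40+0.57)/2 = 0.485 → q = 1.68×0.33×0.485 = 0.2689 m³/s
Panel 2-3: Δb = 0.65 m, d̄ = (0.51+0.56)/2 = 0.535, v̄ = (0.57+0.54)/2 = 0.555 → q = 0.65×0.535×0.555 = 0.1930 m³/s
Panel 3-4: Δb = 0.49 m, d̄ = (0.56+0.41)/2 = 0.485, v̄ = (0.54+0.46)/2 = 0.5 → q = 0.49×0.485×0.5 = 0.1188 m³/s
Panel 4-5: Δb = 0.49 m, d̄ = (0.41+0.16)/2 = 0.285, v̄ = (0.46+0.41)/2 = 0.435 → q = 0.49×0.285×0.435 = 0.06075 m³/s
Q = Σ q = 0.6415 m³/s

0.641 m³/s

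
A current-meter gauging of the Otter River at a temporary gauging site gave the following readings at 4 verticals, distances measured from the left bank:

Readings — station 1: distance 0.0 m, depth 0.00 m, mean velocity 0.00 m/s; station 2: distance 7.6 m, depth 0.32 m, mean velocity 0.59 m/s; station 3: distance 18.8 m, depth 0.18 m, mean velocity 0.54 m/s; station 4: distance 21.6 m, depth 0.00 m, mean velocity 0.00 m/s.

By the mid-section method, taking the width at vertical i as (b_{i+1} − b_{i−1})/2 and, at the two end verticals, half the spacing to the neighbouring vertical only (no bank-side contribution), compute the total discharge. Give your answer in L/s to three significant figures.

2460 L/s

w_2 = (18.8 − 0.0)/2 = 9.4 m; q_2 = 0.59 × 0.32 × 9.4 = 1.775 m³/s
w_3 = (21.6 − 7.6)/2 = 7 m; q_3 = 0.54 × 0.18 × 7 = 0.6804 m³/s
Stations 1, 4 contribute zero (depth or velocity is 0).
Q = Σ qᵢ = 2.455 m³/s
= 2.455 × 1000 = 2455 L/s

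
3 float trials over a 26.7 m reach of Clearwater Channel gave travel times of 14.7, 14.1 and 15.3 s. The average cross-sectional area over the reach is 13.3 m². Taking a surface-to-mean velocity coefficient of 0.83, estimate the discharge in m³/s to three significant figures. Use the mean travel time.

t̄ = (14.7 + 14.1 + 15.3) / 3 = 14.7 s
v_surface = L / t̄ = 26.7 / 14.7 = 1.816 m/s
v_mean = 0.83 × 1.816 = 1.508 m/s
Q = A × v_mean = 13.3 × 1.508 = 20.05 m³/s

20.1 m³/s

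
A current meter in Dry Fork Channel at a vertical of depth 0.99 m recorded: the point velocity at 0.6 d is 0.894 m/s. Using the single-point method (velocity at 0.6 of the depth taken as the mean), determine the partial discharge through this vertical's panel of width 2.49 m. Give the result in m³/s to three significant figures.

2.20 m³/s

v̄ = v₀.₆ = 0.894 m/s
q = v̄ × d × w = 0.8940 × 0.99 × 2.49 = 2.204 m³/s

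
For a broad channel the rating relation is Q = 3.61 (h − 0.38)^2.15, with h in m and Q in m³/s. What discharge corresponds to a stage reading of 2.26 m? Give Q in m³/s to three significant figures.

Q = 3.61 × (2.26 − 0.38)^2.15 = 3.61 × 1.88^2.15 = 14.03 m³/s

14.0 m³/s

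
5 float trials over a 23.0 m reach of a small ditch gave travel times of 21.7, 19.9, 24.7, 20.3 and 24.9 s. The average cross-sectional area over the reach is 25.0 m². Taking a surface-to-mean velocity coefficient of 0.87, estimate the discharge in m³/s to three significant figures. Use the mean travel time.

22.4 m³/s

t̄ = (21.7 + 19.9 + 24.7 + 20.3 + 24.9) / 5 = 22.3 s
v_surface = L / t̄ = 23.0 / 22.3 = 1.031 m/s
v_mean = 0.87 × 1.031 = 0.8973 m/s
Q = A × v_mean = 25.0 × 0.8973 = 22.43 m³/s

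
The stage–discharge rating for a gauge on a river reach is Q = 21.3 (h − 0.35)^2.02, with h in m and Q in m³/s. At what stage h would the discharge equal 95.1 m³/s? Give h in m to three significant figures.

h − h₀ = (Q/C)^(1/b) = (95.1/21.3)^(1/2.02) = 2.097 m
h = 0.35 + 2.097 = 2.447 m

2.45 m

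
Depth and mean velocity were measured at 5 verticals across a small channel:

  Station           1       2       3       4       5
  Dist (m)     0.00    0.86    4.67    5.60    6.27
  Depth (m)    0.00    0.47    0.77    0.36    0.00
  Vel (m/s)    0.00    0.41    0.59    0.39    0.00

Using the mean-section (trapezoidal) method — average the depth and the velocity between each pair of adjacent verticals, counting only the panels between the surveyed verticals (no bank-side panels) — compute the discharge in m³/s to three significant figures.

1.50 m³/s

Panel 1-2: Δb = 0.86 m, d̄ = (0.00+0.47)/2 = 0.235, v̄ = (0.00+0.41)/2 = 0.205 → q = 0.86×0.235×0.205 = 0.04143 m³/s
Panel 2-3: Δb = 3.81 m, d̄ = (0.47+0.77)/2 = 0.62, v̄ = (0.41+0.59)/2 = 0.5 → q = 3.81×0.62×0.5 = 1.181 m³/s
Panel 3-4: Δb = 0.93 m, d̄ = (0.77+0.36)/2 = 0.565, v̄ = (0.59+0.39)/2 = 0.49 → q = 0.93×0.565×0.49 = 0.2575 m³/s
Panel 4-5: Δb = 0.67 m, d̄ = (0.36+0.00)/2 = 0.18, v̄ = (0.39+0.00)/2 = 0.195 → q = 0.67×0.18×0.195 = 0.02352 m³/s
Q = Σ q = 1.504 m³/s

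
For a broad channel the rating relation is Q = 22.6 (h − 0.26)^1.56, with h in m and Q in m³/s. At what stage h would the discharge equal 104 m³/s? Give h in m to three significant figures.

2.92 m

h − h₀ = (Q/C)^(1/b) = (104/22.6)^(1/1.56) = 2.660 m
h = 0.26 + 2.660 = 2.920 m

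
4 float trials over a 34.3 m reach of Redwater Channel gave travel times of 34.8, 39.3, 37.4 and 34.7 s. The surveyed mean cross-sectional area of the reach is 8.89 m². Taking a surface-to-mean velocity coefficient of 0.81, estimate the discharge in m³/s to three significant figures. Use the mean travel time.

6.76 m³/s

t̄ = (34.8 + 39.3 + 37.4 + 34.7) / 4 = 36.55 s
v_surface = L / t̄ = 34.3 / 36.55 = 0.9384 m/s
v_mean = 0.81 × 0.9384 = 0.7601 m/s
Q = A × v_mean = 8.89 × 0.7601 = 6.758 m³/s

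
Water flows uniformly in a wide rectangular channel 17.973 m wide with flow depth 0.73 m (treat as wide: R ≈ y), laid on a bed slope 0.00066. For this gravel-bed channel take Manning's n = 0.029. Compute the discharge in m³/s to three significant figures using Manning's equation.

A = b·y = 17.973 × 0.73 = 13.12 m²
Wide channel: R ≈ y = 0.73 m
Q = (1/n)·A·R^(2/3)·S^(1/2) = (1/0.029) × 13.12 × 0.7300^(2/3) × 0.00066^(1/2) = 9.423 m³/s

9.42 m³/s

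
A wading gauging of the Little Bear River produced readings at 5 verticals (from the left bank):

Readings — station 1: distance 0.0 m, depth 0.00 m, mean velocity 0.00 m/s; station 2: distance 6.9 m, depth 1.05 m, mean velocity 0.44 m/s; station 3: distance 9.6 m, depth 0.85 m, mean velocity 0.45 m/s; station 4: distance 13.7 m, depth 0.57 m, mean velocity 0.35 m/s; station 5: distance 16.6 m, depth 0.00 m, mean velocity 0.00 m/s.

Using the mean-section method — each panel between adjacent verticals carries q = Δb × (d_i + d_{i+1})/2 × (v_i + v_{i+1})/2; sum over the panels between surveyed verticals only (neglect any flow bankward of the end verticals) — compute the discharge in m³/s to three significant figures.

3.25 m³/s

Panel 1-2: Δb = 6.9 m, d̄ = (0.00+1.05)/2 = 0.525, v̄ = (0.00+0.44)/2 = 0.22 → q = 6.9×0.525×0.22 = 0.7970 m³/s
Panel 2-3: Δb = 2.7 m, d̄ = (1.05+0.85)/2 = 0.95, v̄ = (0.44+0.45)/2 = 0.445 → q = 2.7×0.95×0.445 = 1.141 m³/s
Panel 3-4: Δb = 4.1 m, d̄ = (0.85+0.57)/2 = 0.71, v̄ = (0.45+0.35)/2 = 0.4 → q = 4.1×0.71×0.4 = 1.164 m³/s
Panel 4-5: Δb = 2.9 m, d̄ = (0.57+0.00)/2 = 0.285, v̄ = (0.35+0.00)/2 = 0.175 → q = 2.9×0.285×0.175 = 0.1446 m³/s
Q = Σ q = 3.247 m³/s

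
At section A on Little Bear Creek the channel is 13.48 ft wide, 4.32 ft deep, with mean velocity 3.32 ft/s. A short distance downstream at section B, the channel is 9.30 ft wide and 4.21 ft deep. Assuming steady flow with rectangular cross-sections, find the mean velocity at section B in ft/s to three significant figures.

Q = A₁V₁ = (13.48×4.32) × 3.32 = 193.3 ft³/s
A₂ = 9.30 × 4.21 = 39.15 ft²
V₂ = Q/A₂ = 193.3/39.15 = 4.938 ft/s

4.94 ft/s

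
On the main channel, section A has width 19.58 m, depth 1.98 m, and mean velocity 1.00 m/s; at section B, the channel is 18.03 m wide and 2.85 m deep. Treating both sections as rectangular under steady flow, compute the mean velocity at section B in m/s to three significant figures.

Q = A₁V₁ = (19.58×1.98) × 1.00 = 38.77 m³/s
A₂ = 18.03 × 2.85 = 51.39 m²
V₂ = Q/A₂ = 38.77/51.39 = 0.7545 m/s

0.754 m/s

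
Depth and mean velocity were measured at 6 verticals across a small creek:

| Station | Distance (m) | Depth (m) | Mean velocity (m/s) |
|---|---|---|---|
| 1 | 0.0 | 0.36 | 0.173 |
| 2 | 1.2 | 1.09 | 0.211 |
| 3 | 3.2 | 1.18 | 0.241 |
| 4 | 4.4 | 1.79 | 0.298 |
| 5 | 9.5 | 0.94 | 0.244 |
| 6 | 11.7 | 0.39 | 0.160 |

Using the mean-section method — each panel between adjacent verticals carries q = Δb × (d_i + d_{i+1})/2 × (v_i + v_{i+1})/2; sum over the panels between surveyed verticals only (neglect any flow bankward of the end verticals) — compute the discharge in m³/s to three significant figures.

Panel 1-2: Δb = 1.2 m, d̄ = (0.36+1.09)/2 = 0.725, v̄ = (0.173+0.211)/2 = 0.192 → q = 1.2×0.725×0.192 = 0.1670 m³/s
Panel 2-3: Δb = 2 m, d̄ = (1.09+1.18)/2 = 1.135, v̄ = (0.211+0.241)/2 = 0.226 → q = 2×1.135×0.226 = 0.5130 m³/s
Panel 3-4: Δb = 1.2 m, d̄ = (1.18+1.79)/2 = 1.485, v̄ = (0.241+0.298)/2 = 0.2695 → q = 1.2×1.485×0.2695 = 0.4802 m³/s
Panel 4-5: Δb = 5.1 m, d̄ = (1.79+0.94)/2 = 1.365, v̄ = (0.298+0.244)/2 = 0.271 → q = 5.1×1.365×0.271 = 1.887 m³/s
Panel 5-6: Δb = 2.2 m, d̄ = (0.94+0.39)/2 = 0.665, v̄ = (0.244+0.160)/2 = 0.202 → q = 2.2×0.665×0.202 = 0.2955 m³/s
Q = Σ q = 3.342 m³/s

3.34 m³/s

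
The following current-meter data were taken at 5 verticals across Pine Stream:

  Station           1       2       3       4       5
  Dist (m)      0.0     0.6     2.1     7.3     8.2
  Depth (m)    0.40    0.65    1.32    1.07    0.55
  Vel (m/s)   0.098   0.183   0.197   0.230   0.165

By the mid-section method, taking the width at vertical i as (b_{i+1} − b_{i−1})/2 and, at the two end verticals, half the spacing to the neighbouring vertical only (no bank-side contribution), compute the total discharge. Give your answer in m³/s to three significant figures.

w_1 = (0.6 − 0.0)/2 = 0.3 m; q_1 = 0.098 × 0.40 × 0.3 = 0.01176 m³/s
w_2 = (2.1 − 0.0)/2 = 1.05 m; q_2 = 0.183 × 0.65 × 1.05 = 0.1249 m³/s
w_3 = (7.3 − 0.6)/2 = 3.35 m; q_3 = 0.197 × 1.32 × 3.35 = 0.8711 m³/s
w_4 = (8.2 − 2.1)/2 = 3.05 m; q_4 = 0.230 × 1.07 × 3.05 = 0.7506 m³/s
w_5 = (8.2 − 7.3)/2 = 0.45 m; q_5 = 0.165 × 0.55 × 0.45 = 0.04084 m³/s
Q = Σ qᵢ = 1.799 m³/s

1.80 m³/s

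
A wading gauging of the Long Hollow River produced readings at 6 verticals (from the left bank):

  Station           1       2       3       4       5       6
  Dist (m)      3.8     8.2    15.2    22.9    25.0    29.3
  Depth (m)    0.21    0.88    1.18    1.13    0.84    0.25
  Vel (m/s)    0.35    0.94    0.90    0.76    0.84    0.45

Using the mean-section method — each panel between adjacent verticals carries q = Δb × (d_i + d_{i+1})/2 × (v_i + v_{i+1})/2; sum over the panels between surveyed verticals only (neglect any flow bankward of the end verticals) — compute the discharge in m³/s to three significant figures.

Panel 1-2: Δb = 4.4 m, d̄ = (0.21+0.88)/2 = 0.545, v̄ = (0.35+0.94)/2 = 0.645 → q = 4.4×0.545×0.645 = 1.547 m³/s
Panel 2-3: Δb = 7 m, d̄ = (0.88+1.18)/2 = 1.03, v̄ = (0.94+0.90)/2 = 0.92 → q = 7×1.03×0.92 = 6.633 m³/s
Panel 3-4: Δb = 7.7 m, d̄ = (1.18+1.13)/2 = 1.155, v̄ = (0.90+0.76)/2 = 0.83 → q = 7.7×1.155×0.83 = 7.382 m³/s
Panel 4-5: Δb = 2.1 m, d̄ = (1.13+0.84)/2 = 0.985, v̄ = (0.76+0.84)/2 = 0.8 → q = 2.1×0.985×0.8 = 1.655 m³/s
Panel 5-6: Δb = 4.3 m, d̄ = (0.84+0.25)/2 = 0.545, v̄ = (0.84+0.45)/2 = 0.645 → q = 4.3×0.545×0.645 = 1.512 m³/s
Q = Σ q = 18.73 m³/s

18.7 m³/s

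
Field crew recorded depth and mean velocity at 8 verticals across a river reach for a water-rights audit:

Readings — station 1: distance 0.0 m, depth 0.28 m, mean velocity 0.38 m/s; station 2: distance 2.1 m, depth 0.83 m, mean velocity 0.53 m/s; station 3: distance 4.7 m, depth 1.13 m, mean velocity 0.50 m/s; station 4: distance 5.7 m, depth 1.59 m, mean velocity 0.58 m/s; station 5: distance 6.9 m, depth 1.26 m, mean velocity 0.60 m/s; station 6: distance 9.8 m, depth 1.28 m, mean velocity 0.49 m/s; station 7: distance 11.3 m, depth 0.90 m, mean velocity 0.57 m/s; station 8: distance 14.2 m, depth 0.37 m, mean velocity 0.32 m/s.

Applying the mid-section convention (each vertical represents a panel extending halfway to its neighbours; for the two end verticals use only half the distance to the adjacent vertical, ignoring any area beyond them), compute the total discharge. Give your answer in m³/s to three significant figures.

w_1 = (2.1 − 0.0)/2 = 1.05 m; q_1 = 0.38 × 0.28 × 1.05 = 0.1117 m³/s
w_2 = (4.7 − 0.0)/2 = 2.35 m; q_2 = 0.53 × 0.83 × 2.35 = 1.034 m³/s
w_3 = (5.7 − 2.1)/2 = 1.8 m; q_3 = 0.50 × 1.13 × 1.8 = 1.017 m³/s
w_4 = (6.9 − 4.7)/2 = 1.1 m; q_4 = 0.58 × 1.59 × 1.1 = 1.014 m³/s
w_5 = (9.8 − 5.7)/2 = 2.05 m; q_5 = 0.60 × 1.26 × 2.05 = 1.550 m³/s
w_6 = (11.3 − 6.9)/2 = 2.2 m; q_6 = 0.49 × 1.28 × 2.2 = 1.380 m³/s
w_7 = (14.2 − 9.8)/2 = 2.2 m; q_7 = 0.57 × 0.90 × 2.2 = 1.129 m³/s
w_8 = (14.2 − 11.3)/2 = 1.45 m; q_8 = 0.32 × 0.37 × 1.45 = 0.1717 m³/s
Q = Σ qᵢ = 7.407 m³/s

7.41 m³/s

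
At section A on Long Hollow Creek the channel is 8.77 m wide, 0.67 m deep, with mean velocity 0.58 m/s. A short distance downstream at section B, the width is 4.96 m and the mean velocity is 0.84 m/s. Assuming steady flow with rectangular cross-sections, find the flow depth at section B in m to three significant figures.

0.818 m

Q = A₁V₁ = (8.77×0.67) × 0.58 = 3.408 m³/s
d₂ = Q/(b₂ V₂) = 3.408/(4.96×0.84) = 0.8180 m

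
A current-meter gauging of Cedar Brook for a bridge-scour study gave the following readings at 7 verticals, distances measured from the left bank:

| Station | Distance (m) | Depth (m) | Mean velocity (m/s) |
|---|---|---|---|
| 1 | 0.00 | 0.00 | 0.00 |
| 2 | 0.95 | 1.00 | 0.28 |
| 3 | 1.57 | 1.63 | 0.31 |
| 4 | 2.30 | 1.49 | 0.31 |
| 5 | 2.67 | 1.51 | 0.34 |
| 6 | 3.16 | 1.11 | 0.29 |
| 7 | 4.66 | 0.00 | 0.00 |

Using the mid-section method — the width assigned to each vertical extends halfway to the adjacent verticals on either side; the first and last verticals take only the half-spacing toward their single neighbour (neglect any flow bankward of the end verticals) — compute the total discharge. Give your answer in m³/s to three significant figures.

1.36 m³/s

w_2 = (1.57 − 0.00)/2 = 0.785 m; q_2 = 0.28 × 1.00 × 0.785 = 0.2198 m³/s
w_3 = (2.30 − 0.95)/2 = 0.675 m; q_3 = 0.31 × 1.63 × 0.675 = 0.3411 m³/s
w_4 = (2.67 − 1.57)/2 = 0.55 m; q_4 = 0.31 × 1.49 × 0.55 = 0.2540 m³/s
w_5 = (3.16 − 2.30)/2 = 0.43 m; q_5 = 0.34 × 1.51 × 0.43 = 0.2208 m³/s
w_6 = (4.66 − 2.67)/2 = 0.995 m; q_6 = 0.29 × 1.11 × 0.995 = 0.3203 m³/s
Stations 1, 7 contribute zero (depth or velocity is 0).
Q = Σ qᵢ = 1.356 m³/s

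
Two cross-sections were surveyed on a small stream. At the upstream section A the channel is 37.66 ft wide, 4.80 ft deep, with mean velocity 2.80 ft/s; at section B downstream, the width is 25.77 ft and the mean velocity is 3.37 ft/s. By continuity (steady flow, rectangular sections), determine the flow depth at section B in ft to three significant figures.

Q = A₁V₁ = (37.66×4.80) × 2.80 = 506.2 ft³/s
d₂ = Q/(b₂ V₂) = 506.2/(25.77×3.37) = 5.828 ft

5.83 ft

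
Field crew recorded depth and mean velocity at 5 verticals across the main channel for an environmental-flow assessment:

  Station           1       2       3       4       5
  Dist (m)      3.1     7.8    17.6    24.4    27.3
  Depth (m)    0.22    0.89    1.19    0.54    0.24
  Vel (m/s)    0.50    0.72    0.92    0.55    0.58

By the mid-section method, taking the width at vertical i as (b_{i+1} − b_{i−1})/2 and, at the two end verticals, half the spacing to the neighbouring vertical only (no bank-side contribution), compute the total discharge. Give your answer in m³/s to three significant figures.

w_1 = (7.8 − 3.1)/2 = 2.35 m; q_1 = 0.50 × 0.22 × 2.35 = 0.2585 m³/s
w_2 = (17.6 − 3.1)/2 = 7.25 m; q_2 = 0.72 × 0.89 × 7.25 = 4.646 m³/s
w_3 = (24.4 − 7.8)/2 = 8.3 m; q_3 = 0.92 × 1.19 × 8.3 = 9.087 m³/s
w_4 = (27.3 − 17.6)/2 = 4.85 m; q_4 = 0.55 × 0.54 × 4.85 = 1.440 m³/s
w_5 = (27.3 − 24.4)/2 = 1.45 m; q_5 = 0.58 × 0.24 × 1.45 = 0.2018 m³/s
Q = Σ qᵢ = 15.63 m³/s

15.6 m³/s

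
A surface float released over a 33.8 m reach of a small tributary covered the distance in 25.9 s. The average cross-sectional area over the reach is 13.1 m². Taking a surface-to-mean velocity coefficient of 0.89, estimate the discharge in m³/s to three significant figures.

v_surface = L / t̄ = 33.8 / 25.9 = 1.305 m/s
v_mean = 0.89 × 1.305 = 1.161 m/s
Q = A × v_mean = 13.1 × 1.161 = 15.22 m³/s

15.2 m³/s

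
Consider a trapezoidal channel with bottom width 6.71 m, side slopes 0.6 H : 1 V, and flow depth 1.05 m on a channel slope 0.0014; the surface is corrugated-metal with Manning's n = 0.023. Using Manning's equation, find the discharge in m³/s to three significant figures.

A = (b + z·y)·y = (6.71 + 0.6×1.05)×1.05 = 7.707 m²
P = b + 2y√(1+z²) = 6.71 + 2×1.05×√(1+0.6²) = 9.159 m
R = A/P = 7.707/9.159 = 0.8415 m
Q = (1/n)·A·R^(2/3)·S^(1/2) = (1/0.023) × 7.707 × 0.8415^(2/3) × 0.0014^(1/2) = 11.17 m³/s

11.2 m³/s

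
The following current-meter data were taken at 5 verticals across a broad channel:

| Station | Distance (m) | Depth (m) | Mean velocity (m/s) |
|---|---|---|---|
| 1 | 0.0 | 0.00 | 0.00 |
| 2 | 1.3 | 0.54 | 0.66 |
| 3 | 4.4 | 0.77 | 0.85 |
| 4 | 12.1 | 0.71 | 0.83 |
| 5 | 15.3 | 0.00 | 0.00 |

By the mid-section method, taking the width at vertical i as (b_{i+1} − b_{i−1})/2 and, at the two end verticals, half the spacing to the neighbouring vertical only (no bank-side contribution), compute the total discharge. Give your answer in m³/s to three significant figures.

w_2 = (4.4 − 0.0)/2 = 2.2 m; q_2 = 0.66 × 0.54 × 2.2 = 0.7841 m³/s
w_3 = (12.1 − 1.3)/2 = 5.4 m; q_3 = 0.85 × 0.77 × 5.4 = 3.534 m³/s
w_4 = (15.3 − 4.4)/2 = 5.45 m; q_4 = 0.83 × 0.71 × 5.45 = 3.212 m³/s
Stations 1, 5 contribute zero (depth or velocity is 0).
Q = Σ qᵢ = 7.530 m³/s

7.53 m³/s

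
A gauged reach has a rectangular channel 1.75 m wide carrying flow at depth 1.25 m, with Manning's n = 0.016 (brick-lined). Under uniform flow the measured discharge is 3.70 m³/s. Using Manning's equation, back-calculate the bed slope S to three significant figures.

0.00178

A = b·y = 1.75 × 1.25 = 2.188 m²
P = b + 2y = 1.75 + 2×1.25 = 4.250 m
R = A/P = 2.188/4.250 = 0.5147 m
S = (Q·n / (1·A·R^(2/3)))² = (3.70×0.016 / (1×2.188×0.6423))² = 0.001776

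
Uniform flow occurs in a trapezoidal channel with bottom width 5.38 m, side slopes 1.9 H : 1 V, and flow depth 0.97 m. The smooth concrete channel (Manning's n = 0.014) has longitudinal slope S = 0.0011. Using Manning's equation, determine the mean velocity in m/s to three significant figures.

1.93 m/s

A = (b + z·y)·y = (5.38 + 1.9×0.97)×0.97 = 7.006 m²
P = b + 2y√(1+z²) = 5.38 + 2×0.97×√(1+1.9²) = 9.545 m
R = A/P = 7.006/9.545 = 0.7340 m
Q = (1/n)·A·R^(2/3)·S^(1/2) = (1/0.014) × 7.006 × 0.7340^(2/3) × 0.0011^(1/2) = 13.51 m³/s
V = Q/A = 13.51/7.006 = 1.928 m/s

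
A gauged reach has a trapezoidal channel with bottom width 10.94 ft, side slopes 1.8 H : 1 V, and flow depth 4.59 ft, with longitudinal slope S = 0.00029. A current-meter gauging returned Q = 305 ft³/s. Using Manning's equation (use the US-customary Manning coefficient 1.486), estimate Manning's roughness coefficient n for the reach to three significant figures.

A = (b + z·y)·y = (10.94 + 1.8×4.59)×4.59 = 88.14 ft²
P = b + 2y√(1+z²) = 10.94 + 2×4.59×√(1+1.8²) = 29.84 ft
R = A/P = 88.14/29.84 = 2.953 ft
n = (1.486/Q)·A·R^(2/3)·S^(1/2) = (1.486/305) × 88.14 × 2.058 × 0.01703 = 0.01505

0.0151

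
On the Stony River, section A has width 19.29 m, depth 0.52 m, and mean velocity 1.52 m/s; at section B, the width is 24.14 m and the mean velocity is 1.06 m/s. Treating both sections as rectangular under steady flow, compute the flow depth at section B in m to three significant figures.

Q = A₁V₁ = (19.29×0.52) × 1.52 = 15.25 m³/s
d₂ = Q/(b₂ V₂) = 15.25/(24.14×1.06) = 0.5958 m

0.596 m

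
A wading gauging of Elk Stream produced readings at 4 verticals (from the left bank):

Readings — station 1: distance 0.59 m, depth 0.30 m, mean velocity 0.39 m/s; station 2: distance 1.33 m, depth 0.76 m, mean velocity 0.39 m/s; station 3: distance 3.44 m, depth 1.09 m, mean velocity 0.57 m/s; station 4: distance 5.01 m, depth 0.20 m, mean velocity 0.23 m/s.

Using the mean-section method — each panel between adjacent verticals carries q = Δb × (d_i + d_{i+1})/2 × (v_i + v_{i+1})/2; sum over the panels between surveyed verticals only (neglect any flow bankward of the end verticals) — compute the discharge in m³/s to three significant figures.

1.49 m³/s

Panel 1-2: Δb = 0.74 m, d̄ = (0.30+0.76)/2 = 0.53, v̄ = (0.39+0.39)/2 = 0.39 → q = 0.74×0.53×0.39 = 0.1530 m³/s
Panel 2-3: Δb = 2.11 m, d̄ = (0.76+1.09)/2 = 0.925, v̄ = (0.39+0.57)/2 = 0.48 → q = 2.11×0.925×0.48 = 0.9368 m³/s
Panel 3-4: Δb = 1.57 m, d̄ = (1.09+0.20)/2 = 0.645, v̄ = (0.57+0.23)/2 = 0.4 → q = 1.57×0.645×0.4 = 0.4051 m³/s
Q = Σ q = 1.495 m³/s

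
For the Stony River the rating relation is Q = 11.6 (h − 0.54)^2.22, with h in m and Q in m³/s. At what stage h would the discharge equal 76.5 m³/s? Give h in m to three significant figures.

2.88 m

h − h₀ = (Q/C)^(1/b) = (76.5/11.6)^(1/2.22) = 2.339 m
h = 0.54 + 2.339 = 2.879 m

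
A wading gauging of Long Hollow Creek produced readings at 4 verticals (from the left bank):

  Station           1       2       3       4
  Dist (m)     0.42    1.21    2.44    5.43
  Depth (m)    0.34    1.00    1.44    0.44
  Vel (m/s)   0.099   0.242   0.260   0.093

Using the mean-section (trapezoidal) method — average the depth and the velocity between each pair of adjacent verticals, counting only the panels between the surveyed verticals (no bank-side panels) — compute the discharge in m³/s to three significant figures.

0.963 m³/s

Panel 1-2: Δb = 0.79 m, d̄ = (0.34+1.00)/2 = 0.67, v̄ = (0.099+0.242)/2 = 0.1705 → q = 0.79×0.67×0.1705 = 0.09025 m³/s
Panel 2-3: Δb = 1.23 m, d̄ = (1.00+1.44)/2 = 1.22, v̄ = (0.242+0.260)/2 = 0.251 → q = 1.23×1.22×0.251 = 0.3767 m³/s
Panel 3-4: Δb = 2.99 m, d̄ = (1.44+0.44)/2 = 0.94, v̄ = (0.260+0.093)/2 = 0.1765 → q = 2.99×0.94×0.1765 = 0.4961 m³/s
Q = Σ q = 0.9630 m³/s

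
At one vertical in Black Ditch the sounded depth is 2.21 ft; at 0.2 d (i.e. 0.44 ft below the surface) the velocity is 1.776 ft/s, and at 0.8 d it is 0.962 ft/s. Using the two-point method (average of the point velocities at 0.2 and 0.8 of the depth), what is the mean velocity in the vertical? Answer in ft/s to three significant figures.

1.37 ft/s

v̄ = (1.776 + 0.962) / 2 = 1.369 ft/s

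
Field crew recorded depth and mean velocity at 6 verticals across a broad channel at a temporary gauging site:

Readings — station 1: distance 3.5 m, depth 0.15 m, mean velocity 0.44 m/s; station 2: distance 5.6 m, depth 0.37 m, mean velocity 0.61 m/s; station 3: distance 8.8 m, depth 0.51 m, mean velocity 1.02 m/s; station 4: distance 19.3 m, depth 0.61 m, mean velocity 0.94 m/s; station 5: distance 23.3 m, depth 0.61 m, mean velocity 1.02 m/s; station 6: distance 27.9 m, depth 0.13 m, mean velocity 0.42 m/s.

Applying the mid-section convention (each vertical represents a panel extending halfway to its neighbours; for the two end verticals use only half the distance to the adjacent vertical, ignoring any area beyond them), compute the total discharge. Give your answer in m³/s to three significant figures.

w_1 = (5.6 − 3.5)/2 = 1.05 m; q_1 = 0.44 × 0.15 × 1.05 = 0.06930 m³/s
w_2 = (8.8 − 3.5)/2 = 2.65 m; q_2 = 0.61 × 0.37 × 2.65 = 0.5981 m³/s
w_3 = (19.3 − 5.6)/2 = 6.85 m; q_3 = 1.02 × 0.51 × 6.85 = 3.563 m³/s
w_4 = (23.3 − 8.8)/2 = 7.25 m; q_4 = 0.94 × 0.61 × 7.25 = 4.157 m³/s
w_5 = (27.9 − 19.3)/2 = 4.3 m; q_5 = 1.02 × 0.61 × 4.3 = 2.675 m³/s
w_6 = (27.9 − 23.3)/2 = 2.3 m; q_6 = 0.42 × 0.13 × 2.3 = 0.1256 m³/s
Q = Σ qᵢ = 11.19 m³/s

11.2 m³/s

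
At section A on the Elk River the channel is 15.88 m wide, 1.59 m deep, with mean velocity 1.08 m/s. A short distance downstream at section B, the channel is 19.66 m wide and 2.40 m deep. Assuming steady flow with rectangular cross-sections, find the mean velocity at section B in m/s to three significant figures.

Q = A₁V₁ = (15.88×1.59) × 1.08 = 27.27 m³/s
A₂ = 19.66 × 2.40 = 47.18 m²
V₂ = Q/A₂ = 27.27/47.18 = 0.5779 m/s

0.578 m/s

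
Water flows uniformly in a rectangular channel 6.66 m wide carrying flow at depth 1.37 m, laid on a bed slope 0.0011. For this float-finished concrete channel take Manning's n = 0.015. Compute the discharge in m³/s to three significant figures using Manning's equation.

A = b·y = 6.66 × 1.37 = 9.124 m²
P = b + 2y = 6.66 + 2×1.37 = 9.400 m
R = A/P = 9.124/9.400 = 0.9707 m
Q = (1/n)·A·R^(2/3)·S^(1/2) = (1/0.015) × 9.124 × 0.9707^(2/3) × 0.0011^(1/2) = 19.78 m³/s

19.8 m³/s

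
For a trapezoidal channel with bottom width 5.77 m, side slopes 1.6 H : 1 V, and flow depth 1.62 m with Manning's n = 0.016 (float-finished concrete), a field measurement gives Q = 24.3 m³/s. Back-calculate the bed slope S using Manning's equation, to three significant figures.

0.000692

A = (b + z·y)·y = (5.77 + 1.6×1.62)×1.62 = 13.55 m²
P = b + 2y√(1+z²) = 5.77 + 2×1.62×√(1+1.6²) = 11.88 m
R = A/P = 13.55/11.88 = 1.140 m
S = (Q·n / (1·A·R^(2/3)))² = (24.3×0.016 / (1×13.55×1.091))² = 0.0006917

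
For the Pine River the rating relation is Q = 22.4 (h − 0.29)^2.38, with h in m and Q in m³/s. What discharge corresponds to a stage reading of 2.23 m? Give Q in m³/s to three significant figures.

108 m³/s

Q = 22.4 × (2.23 − 0.29)^2.38 = 22.4 × 1.94^2.38 = 108.4 m³/s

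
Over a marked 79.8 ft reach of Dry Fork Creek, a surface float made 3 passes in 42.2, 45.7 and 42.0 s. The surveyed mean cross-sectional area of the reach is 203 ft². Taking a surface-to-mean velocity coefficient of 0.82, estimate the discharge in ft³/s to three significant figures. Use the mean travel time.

307 ft³/s

t̄ = (42.2 + 45.7 + 42.0) / 3 = 43.3 s
v_surface = L / t̄ = 79.8 / 43.3 = 1.843 ft/s
v_mean = 0.82 × 1.843 = 1.511 ft/s
Q = A × v_mean = 203 × 1.511 = 306.8 ft³/s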